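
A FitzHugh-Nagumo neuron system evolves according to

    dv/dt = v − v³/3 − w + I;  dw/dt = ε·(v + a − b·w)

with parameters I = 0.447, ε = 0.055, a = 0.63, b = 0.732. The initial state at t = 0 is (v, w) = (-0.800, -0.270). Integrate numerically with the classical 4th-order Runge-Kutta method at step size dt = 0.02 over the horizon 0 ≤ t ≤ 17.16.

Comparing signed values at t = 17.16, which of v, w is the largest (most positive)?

largest component: v

t=0.000: state=(-0.800, -0.270)
step 1 (dt=0.02): k1=(0.088, 0.002), k2=(0.088, 0.002), k3=(0.088, 0.002), k4=(0.088, 0.002); state += dt/6·(k1+2k2+2k3+k4)
t=0.020: state=(-0.798, -0.270)
t=0.040: state=(-0.796, -0.270)
t=0.060: state=(-0.795, -0.270)
continuing one RK4 step at a time; state shown every 50 steps (Δt=1):
t=1.000: state=(-0.693, -0.266)
t=2.000: state=(-0.522, -0.255)
t=3.000: state=(-0.185, -0.231)
t=4.000: state=(0.618, -0.179)
t=5.000: state=(1.692, -0.073)
t=6.000: state=(1.897, 0.064)
t=7.000: state=(1.865, 0.197)
t=8.000: state=(1.815, 0.322)
t=9.000: state=(1.762, 0.440)
t=10.000: state=(1.708, 0.550)
t=11.000: state=(1.652, 0.653)
t=12.000: state=(1.595, 0.748)
t=13.000: state=(1.535, 0.837)
t=14.000: state=(1.473, 0.919)
t=15.000: state=(1.407, 0.994)
t=16.000: state=(1.335, 1.063)
t=17.000: state=(1.257, 1.125)
t=17.160: state=(1.243, 1.134)
compare at T: v=1.243, w=1.134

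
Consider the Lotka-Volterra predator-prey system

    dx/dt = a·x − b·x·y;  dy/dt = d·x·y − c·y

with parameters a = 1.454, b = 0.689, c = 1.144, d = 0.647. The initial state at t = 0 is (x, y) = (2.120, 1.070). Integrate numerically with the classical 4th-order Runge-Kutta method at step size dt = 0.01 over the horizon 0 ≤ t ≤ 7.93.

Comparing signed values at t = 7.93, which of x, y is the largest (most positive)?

largest component: y

t=0.000: state=(2.120, 1.070)
step 1 (dt=0.01): k1=(1.520, 0.244), k2=(1.523, 0.249), k3=(1.523, 0.249), k4=(1.527, 0.255); state += dt/6·(k1+2k2+2k3+k4)
t=0.010: state=(2.135, 1.072)
t=0.020: state=(2.151, 1.075)
t=0.030: state=(2.166, 1.078)
continuing one RK4 step at a time; state shown every 50 steps (Δt=0.5):
t=0.500: state=(2.916, 1.364)
t=1.000: state=(3.343, 2.165)
t=1.500: state=(2.674, 3.333)
t=2.000: state=(1.585, 3.718)
t=2.500: state=(0.991, 3.138)
t=3.000: state=(0.798, 2.347)
t=3.500: state=(0.826, 1.714)
t=4.000: state=(1.023, 1.299)
t=4.500: state=(1.412, 1.080)
t=5.000: state=(2.033, 1.058)
t=5.500: state=(2.827, 1.308)
t=6.000: state=(3.342, 2.041)
t=6.500: state=(2.801, 3.214)
t=7.000: state=(1.691, 3.736)
t=7.500: state=(1.034, 3.228)
t=7.930: state=(0.822, 2.541)
compare at T: x=0.822, y=2.541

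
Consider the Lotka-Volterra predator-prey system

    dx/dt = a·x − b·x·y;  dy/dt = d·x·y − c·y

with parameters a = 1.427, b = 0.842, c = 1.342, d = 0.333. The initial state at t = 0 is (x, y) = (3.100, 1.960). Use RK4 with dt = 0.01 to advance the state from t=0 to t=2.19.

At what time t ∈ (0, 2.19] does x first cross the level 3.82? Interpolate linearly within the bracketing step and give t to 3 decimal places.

t=0.000: state=(3.100, 1.960)
step 1 (dt=0.01): k1=(-0.692, -0.607), k2=(-0.684, -0.608), k3=(-0.684, -0.608), k4=(-0.675, -0.610); state += dt/6·(k1+2k2+2k3+k4)
t=0.010: state=(3.093, 1.954)
t=0.020: state=(3.087, 1.948)
t=0.030: state=(3.080, 1.942)
continuing one RK4 step at a time; state shown every 10 steps (Δt=0.1):
t=0.100: state=(3.039, 1.898)
t=0.200: state=(2.996, 1.835)
t=0.300: state=(2.968, 1.772)
t=0.400: state=(2.957, 1.710)
t=0.500: state=(2.960, 1.650)
t=0.600: state=(2.979, 1.593)
t=0.700: state=(3.011, 1.539)
t=0.800: state=(3.058, 1.489)
t=0.900: state=(3.117, 1.443)
t=1.000: state=(3.190, 1.401)
t=1.100: state=(3.275, 1.364)
t=1.200: state=(3.372, 1.333)
t=1.300: state=(3.481, 1.306)
t=1.400: state=(3.600, 1.285)
t=1.500: state=(3.729, 1.269)
t=1.560: state=(3.810, 1.263)
next step: t=1.570: state=(3.824, 1.262) — x has crossed 3.82
linear interpolation between t=1.560 (3.81045) and t=1.570 (3.82435) → t≈1.567

t = 1.567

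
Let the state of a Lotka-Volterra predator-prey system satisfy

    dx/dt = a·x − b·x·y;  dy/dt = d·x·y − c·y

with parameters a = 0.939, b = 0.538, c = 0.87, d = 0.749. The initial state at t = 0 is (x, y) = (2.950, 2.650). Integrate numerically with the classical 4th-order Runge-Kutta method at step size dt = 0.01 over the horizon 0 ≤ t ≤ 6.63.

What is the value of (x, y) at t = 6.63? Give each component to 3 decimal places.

(x, y) = (2.272, 0.611)

t=0.000: state=(2.950, 2.650)
step 1 (dt=0.01): k1=(-1.436, 3.550), k2=(-1.460, 3.559), k3=(-1.460, 3.559), k4=(-1.485, 3.568); state += dt/6·(k1+2k2+2k3+k4)
t=0.010: state=(2.935, 2.686)
t=0.020: state=(2.920, 2.721)
t=0.030: state=(2.905, 2.757)
continuing one RK4 step at a time; state shown every 25 steps (Δt=0.25):
t=0.250: state=(2.458, 3.551)
t=0.500: state=(1.830, 4.269)
t=0.750: state=(1.270, 4.582)
t=1.000: state=(0.869, 4.492)
t=1.250: state=(0.614, 4.144)
t=1.500: state=(0.458, 3.681)
t=1.750: state=(0.365, 3.197)
t=2.000: state=(0.310, 2.738)
t=2.250: state=(0.279, 2.327)
t=2.500: state=(0.264, 1.969)
t=2.750: state=(0.262, 1.664)
t=3.000: state=(0.269, 1.407)
t=3.250: state=(0.286, 1.192)
t=3.500: state=(0.312, 1.014)
t=3.750: state=(0.348, 0.868)
t=4.000: state=(0.395, 0.748)
t=4.250: state=(0.455, 0.652)
t=4.500: state=(0.529, 0.575)
t=4.750: state=(0.622, 0.515)
t=5.000: state=(0.737, 0.470)
t=5.250: state=(0.876, 0.440)
t=5.500: state=(1.046, 0.424)
t=5.750: state=(1.250, 0.422)
t=6.000: state=(1.492, 0.439)
t=6.250: state=(1.774, 0.479)
t=6.500: state=(2.094, 0.553)
t=6.630: state=(2.272, 0.611)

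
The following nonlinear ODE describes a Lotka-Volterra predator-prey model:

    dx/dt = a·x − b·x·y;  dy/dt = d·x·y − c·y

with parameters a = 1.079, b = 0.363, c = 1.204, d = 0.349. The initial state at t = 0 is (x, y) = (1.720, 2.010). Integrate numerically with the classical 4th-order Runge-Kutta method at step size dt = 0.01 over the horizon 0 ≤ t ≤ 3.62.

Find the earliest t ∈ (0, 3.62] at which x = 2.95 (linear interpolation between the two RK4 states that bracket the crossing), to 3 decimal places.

t = 1.053

t=0.000: state=(1.720, 2.010)
step 1 (dt=0.01): k1=(0.601, -1.213), k2=(0.606, -1.208), k3=(0.606, -1.208), k4=(0.611, -1.202); state += dt/6·(k1+2k2+2k3+k4)
t=0.010: state=(1.726, 1.998)
t=0.020: state=(1.732, 1.986)
t=0.030: state=(1.738, 1.974)
continuing one RK4 step at a time; state shown every 20 steps (Δt=0.2):
t=0.200: state=(1.860, 1.790)
t=0.400: state=(2.040, 1.611)
t=0.600: state=(2.264, 1.471)
t=0.800: state=(2.535, 1.367)
t=1.000: state=(2.856, 1.297)
t=1.050: state=(2.945, 1.284)
next step: t=1.060: state=(2.963, 1.282) — x has crossed 2.95
linear interpolation between t=1.050 (2.94461) and t=1.060 (2.96273) → t≈1.053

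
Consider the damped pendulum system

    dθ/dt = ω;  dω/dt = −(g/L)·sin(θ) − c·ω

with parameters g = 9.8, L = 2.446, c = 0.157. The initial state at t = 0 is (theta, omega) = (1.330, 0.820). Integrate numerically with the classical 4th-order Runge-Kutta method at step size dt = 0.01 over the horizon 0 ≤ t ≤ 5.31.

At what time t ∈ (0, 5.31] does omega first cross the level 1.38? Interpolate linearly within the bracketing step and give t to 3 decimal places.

t = 2.364

t=0.000: state=(1.330, 0.820)
step 1 (dt=0.01): k1=(0.820, -4.020), k2=(0.800, -4.020), k3=(0.800, -4.020), k4=(0.780, -4.021); state += dt/6·(k1+2k2+2k3+k4)
t=0.010: state=(1.338, 0.780)
t=0.020: state=(1.346, 0.740)
t=0.030: state=(1.353, 0.699)
continuing one RK4 step at a time; state shown every 20 steps (Δt=0.2):
t=0.200: state=(1.414, 0.020)
t=0.400: state=(1.339, -0.757)
t=0.600: state=(1.115, -1.477)
t=0.800: state=(0.757, -2.068)
t=1.000: state=(0.305, -2.403)
t=1.200: state=(-0.180, -2.376)
t=1.400: state=(-0.622, -1.992)
t=1.600: state=(-0.960, -1.366)
t=1.800: state=(-1.161, -0.631)
t=2.000: state=(-1.212, 0.123)
t=2.200: state=(-1.114, 0.847)
t=2.360: state=(-0.936, 1.368)
next step: t=2.370: state=(-0.922, 1.398) — omega has crossed 1.38
linear interpolation between t=2.360 (1.36791) and t=2.370 (1.39782) → t≈2.364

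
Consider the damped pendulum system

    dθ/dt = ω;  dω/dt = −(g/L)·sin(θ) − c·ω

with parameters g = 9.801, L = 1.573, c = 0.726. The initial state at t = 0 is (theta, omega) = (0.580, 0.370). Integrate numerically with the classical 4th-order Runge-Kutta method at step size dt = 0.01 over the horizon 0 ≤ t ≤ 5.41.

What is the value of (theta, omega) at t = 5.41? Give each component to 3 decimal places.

(theta, omega) = (0.083, -0.096)

t=0.000: state=(0.580, 0.370)
step 1 (dt=0.01): k1=(0.370, -3.683), k2=(0.352, -3.679), k3=(0.352, -3.679), k4=(0.333, -3.675); state += dt/6·(k1+2k2+2k3+k4)
t=0.010: state=(0.584, 0.333)
t=0.020: state=(0.587, 0.297)
t=0.030: state=(0.589, 0.260)
continuing one RK4 step at a time; state shown every 20 steps (Δt=0.2):
t=0.200: state=(0.583, -0.328)
t=0.400: state=(0.459, -0.868)
t=0.600: state=(0.252, -1.157)
t=0.800: state=(0.016, -1.152)
t=1.000: state=(-0.191, -0.887)
t=1.200: state=(-0.328, -0.460)
t=1.400: state=(-0.372, 0.009)
t=1.600: state=(-0.328, 0.413)
t=1.800: state=(-0.217, 0.672)
t=2.000: state=(-0.072, 0.748)
t=2.200: state=(0.070, 0.644)
t=2.400: state=(0.177, 0.408)
t=2.600: state=(0.229, 0.113)
t=2.800: state=(0.223, -0.168)
t=3.000: state=(0.167, -0.373)
t=3.200: state=(0.081, -0.467)
t=3.400: state=(-0.012, -0.442)
t=3.600: state=(-0.089, -0.321)
t=3.800: state=(-0.136, -0.143)
t=4.000: state=(-0.146, 0.043)
t=4.200: state=(-0.121, 0.194)
t=4.400: state=(-0.072, 0.281)
t=4.600: state=(-0.014, 0.293)
t=4.800: state=(0.040, 0.236)
t=5.000: state=(0.077, 0.134)
t=5.200: state=(0.092, 0.015)
t=5.400: state=(0.084, -0.092)
t=5.410: state=(0.083, -0.096)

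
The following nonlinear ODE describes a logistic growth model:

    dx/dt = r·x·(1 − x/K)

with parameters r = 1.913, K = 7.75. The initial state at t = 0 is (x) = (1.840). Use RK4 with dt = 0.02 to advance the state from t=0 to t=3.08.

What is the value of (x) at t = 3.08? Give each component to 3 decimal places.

t=0.000: state=(1.840)
step 1 (dt=0.02): k1=(2.684), k2=(2.711), k3=(2.711), k4=(2.738); state += dt/6·(k1+2k2+2k3+k4)
t=0.020: state=(1.894)
t=0.040: state=(1.950)
t=0.060: state=(2.006)
continuing one RK4 step at a time; state shown every 5 steps (Δt=0.1):
t=0.100: state=(2.122)
t=0.200: state=(2.429)
t=0.300: state=(2.759)
t=0.400: state=(3.107)
t=0.500: state=(3.469)
t=0.600: state=(3.838)
t=0.700: state=(4.208)
t=0.800: state=(4.572)
t=0.900: state=(4.923)
t=1.000: state=(5.257)
t=1.100: state=(5.569)
t=1.200: state=(5.856)
t=1.300: state=(6.116)
t=1.400: state=(6.349)
t=1.500: state=(6.556)
t=1.600: state=(6.736)
t=1.700: state=(6.893)
t=1.800: state=(7.029)
t=1.900: state=(7.144)
t=2.000: state=(7.243)
t=2.100: state=(7.326)
t=2.200: state=(7.397)
t=2.300: state=(7.456)
t=2.400: state=(7.506)
t=2.500: state=(7.547)
t=2.600: state=(7.582)
t=2.700: state=(7.610)
t=2.800: state=(7.634)
t=2.900: state=(7.654)
t=3.000: state=(7.671)
t=3.080: state=(7.682)

(x) = (7.682)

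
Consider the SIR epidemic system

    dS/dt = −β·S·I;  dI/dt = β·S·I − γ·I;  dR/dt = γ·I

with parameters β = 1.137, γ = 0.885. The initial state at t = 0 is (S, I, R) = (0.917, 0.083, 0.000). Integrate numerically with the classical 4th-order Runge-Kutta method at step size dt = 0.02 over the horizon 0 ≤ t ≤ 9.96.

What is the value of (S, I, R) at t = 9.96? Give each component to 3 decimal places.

t=0.000: state=(0.917, 0.083, 0.000)
step 1 (dt=0.02): k1=(-0.087, 0.013, 0.073), k2=(-0.087, 0.013, 0.074), k3=(-0.087, 0.013, 0.074), k4=(-0.087, 0.013, 0.074); state += dt/6·(k1+2k2+2k3+k4)
t=0.020: state=(0.915, 0.083, 0.001)
t=0.040: state=(0.914, 0.084, 0.003)
t=0.060: state=(0.912, 0.084, 0.004)
continuing one RK4 step at a time; state shown every 25 steps (Δt=0.5):
t=0.500: state=(0.873, 0.089, 0.038)
t=1.000: state=(0.829, 0.092, 0.078)
t=1.500: state=(0.786, 0.094, 0.120)
t=2.000: state=(0.746, 0.093, 0.161)
t=2.500: state=(0.708, 0.091, 0.202)
t=3.000: state=(0.673, 0.086, 0.241)
t=3.500: state=(0.642, 0.080, 0.278)
t=4.000: state=(0.614, 0.074, 0.312)
t=4.500: state=(0.590, 0.067, 0.343)
t=5.000: state=(0.569, 0.060, 0.371)
t=5.500: state=(0.551, 0.053, 0.396)
t=6.000: state=(0.536, 0.046, 0.418)
t=6.500: state=(0.523, 0.040, 0.437)
t=7.000: state=(0.512, 0.034, 0.453)
t=7.500: state=(0.503, 0.030, 0.467)
t=8.000: state=(0.495, 0.025, 0.480)
t=8.500: state=(0.489, 0.021, 0.490)
t=9.000: state=(0.483, 0.018, 0.499)
t=9.500: state=(0.479, 0.015, 0.506)
t=9.960: state=(0.475, 0.013, 0.512)

(S, I, R) = (0.475, 0.013, 0.512)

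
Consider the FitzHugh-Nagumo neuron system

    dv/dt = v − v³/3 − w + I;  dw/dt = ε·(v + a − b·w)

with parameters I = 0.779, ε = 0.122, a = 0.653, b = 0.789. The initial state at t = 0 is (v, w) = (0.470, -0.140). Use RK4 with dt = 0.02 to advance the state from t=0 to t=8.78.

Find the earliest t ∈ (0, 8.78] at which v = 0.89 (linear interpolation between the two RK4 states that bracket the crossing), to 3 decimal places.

t=0.000: state=(0.470, -0.140)
step 1 (dt=0.02): k1=(1.354, 0.150), k2=(1.363, 0.152), k3=(1.363, 0.152), k4=(1.372, 0.154); state += dt/6·(k1+2k2+2k3+k4)
t=0.020: state=(0.497, -0.137)
t=0.040: state=(0.525, -0.134)
t=0.060: state=(0.553, -0.131)
t=0.280: state=(0.878, -0.092)
next step: t=0.300: state=(0.908, -0.088) — v has crossed 0.89
linear interpolation between t=0.280 (0.87773) and t=0.300 (0.90822) → t≈0.288

t = 0.288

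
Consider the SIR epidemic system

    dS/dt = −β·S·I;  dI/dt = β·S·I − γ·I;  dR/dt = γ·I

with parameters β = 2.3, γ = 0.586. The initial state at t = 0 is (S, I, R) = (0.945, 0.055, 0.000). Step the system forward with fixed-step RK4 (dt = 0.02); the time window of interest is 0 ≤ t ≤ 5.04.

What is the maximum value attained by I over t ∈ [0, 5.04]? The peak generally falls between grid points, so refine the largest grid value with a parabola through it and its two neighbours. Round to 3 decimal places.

max I = 0.411

t=0.000: state=(0.945, 0.055, 0.000)
step 1 (dt=0.02): k1=(-0.120, 0.087, 0.032), k2=(-0.121, 0.089, 0.033), k3=(-0.121, 0.089, 0.033), k4=(-0.123, 0.090, 0.033); state += dt/6·(k1+2k2+2k3+k4)
t=0.020: state=(0.943, 0.057, 0.001)
t=0.040: state=(0.940, 0.059, 0.001)
t=0.060: state=(0.938, 0.060, 0.002)
continuing one RK4 step at a time; state shown every 10 steps (Δt=0.2):
t=0.200: state=(0.917, 0.075, 0.008)
t=0.400: state=(0.881, 0.101, 0.018)
t=0.600: state=(0.835, 0.133, 0.032)
t=0.800: state=(0.779, 0.172, 0.049)
t=1.000: state=(0.712, 0.216, 0.072)
t=1.200: state=(0.638, 0.262, 0.100)
t=1.400: state=(0.560, 0.307, 0.133)
t=1.600: state=(0.482, 0.347, 0.172)
t=1.800: state=(0.408, 0.378, 0.214)
t=2.000: state=(0.341, 0.399, 0.260)
t=2.200: state=(0.283, 0.410, 0.307)
t=2.400: state=(0.234, 0.410, 0.356)
t=2.600: state=(0.194, 0.403, 0.403)
t=2.800: state=(0.162, 0.389, 0.450)
t=3.000: state=(0.136, 0.370, 0.494)
t=3.200: state=(0.115, 0.349, 0.536)
t=3.400: state=(0.099, 0.326, 0.576)
t=3.600: state=(0.085, 0.302, 0.613)
t=3.800: state=(0.075, 0.279, 0.647)
t=4.000: state=(0.066, 0.256, 0.678)
t=4.200: state=(0.059, 0.234, 0.707)
t=4.400: state=(0.053, 0.214, 0.733)
t=4.600: state=(0.048, 0.195, 0.757)
t=4.800: state=(0.044, 0.177, 0.779)
t=5.000: state=(0.041, 0.160, 0.798)
t=5.040: state=(0.041, 0.157, 0.802)
largest grid value and its neighbours: I(2.300)=0.41124, I(2.320)=0.41124, I(2.340)=0.41115
parabola through these three points peaks at t≈2.310 with I≈0.41125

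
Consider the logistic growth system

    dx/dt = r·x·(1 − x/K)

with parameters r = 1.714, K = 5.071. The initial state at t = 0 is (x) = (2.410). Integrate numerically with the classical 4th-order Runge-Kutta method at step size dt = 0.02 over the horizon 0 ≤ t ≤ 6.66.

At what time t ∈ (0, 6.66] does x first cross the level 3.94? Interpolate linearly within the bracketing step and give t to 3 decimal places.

t = 0.786

t=0.000: state=(2.410)
step 1 (dt=0.02): k1=(2.168), k2=(2.169), k3=(2.169), k4=(2.171); state += dt/6·(k1+2k2+2k3+k4)
t=0.020: state=(2.453)
t=0.040: state=(2.497)
t=0.060: state=(2.540)
continuing one RK4 step at a time; state shown every 25 steps (Δt=0.5):
t=0.500: state=(3.453)
t=0.780: state=(3.931)
next step: t=0.800: state=(3.961) — x has crossed 3.94
linear interpolation between t=0.780 (3.93098) and t=0.800 (3.96099) → t≈0.786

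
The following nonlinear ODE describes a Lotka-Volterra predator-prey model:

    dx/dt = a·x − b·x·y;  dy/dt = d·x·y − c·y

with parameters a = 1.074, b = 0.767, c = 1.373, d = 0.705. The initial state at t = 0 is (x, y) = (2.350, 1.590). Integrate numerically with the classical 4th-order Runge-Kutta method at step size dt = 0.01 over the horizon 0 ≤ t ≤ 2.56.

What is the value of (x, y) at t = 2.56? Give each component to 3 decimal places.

t=0.000: state=(2.350, 1.590)
step 1 (dt=0.01): k1=(-0.342, 0.451), k2=(-0.346, 0.450), k3=(-0.346, 0.450), k4=(-0.350, 0.449); state += dt/6·(k1+2k2+2k3+k4)
t=0.010: state=(2.347, 1.594)
t=0.020: state=(2.343, 1.599)
t=0.030: state=(2.339, 1.603)
continuing one RK4 step at a time; state shown every 10 steps (Δt=0.1):
t=0.100: state=(2.312, 1.634)
t=0.200: state=(2.268, 1.674)
t=0.300: state=(2.217, 1.709)
t=0.400: state=(2.163, 1.738)
t=0.500: state=(2.106, 1.761)
t=0.600: state=(2.047, 1.778)
t=0.700: state=(1.988, 1.786)
t=0.800: state=(1.930, 1.788)
t=0.900: state=(1.873, 1.782)
t=1.000: state=(1.820, 1.769)
t=1.100: state=(1.771, 1.750)
t=1.200: state=(1.725, 1.726)
t=1.300: state=(1.685, 1.696)
t=1.400: state=(1.649, 1.663)
t=1.500: state=(1.618, 1.627)
t=1.600: state=(1.593, 1.588)
t=1.700: state=(1.572, 1.547)
t=1.800: state=(1.557, 1.506)
t=1.900: state=(1.547, 1.465)
t=2.000: state=(1.542, 1.424)
t=2.100: state=(1.541, 1.383)
t=2.200: state=(1.546, 1.345)
t=2.300: state=(1.555, 1.307)
t=2.400: state=(1.568, 1.272)
t=2.500: state=(1.585, 1.239)
t=2.560: state=(1.598, 1.221)

(x, y) = (1.598, 1.221)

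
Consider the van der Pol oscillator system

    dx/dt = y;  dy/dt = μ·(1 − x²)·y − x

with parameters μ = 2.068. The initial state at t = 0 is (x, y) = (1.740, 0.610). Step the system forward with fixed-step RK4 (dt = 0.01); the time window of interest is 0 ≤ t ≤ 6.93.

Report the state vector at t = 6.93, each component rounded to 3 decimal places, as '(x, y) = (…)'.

(x, y) = (1.714, 2.285)

t=0.000: state=(1.740, 0.610)
step 1 (dt=0.01): k1=(0.610, -4.298), k2=(0.589, -4.224), k3=(0.589, -4.225), k4=(0.568, -4.151); state += dt/6·(k1+2k2+2k3+k4)
t=0.010: state=(1.746, 0.568)
t=0.020: state=(1.751, 0.527)
t=0.030: state=(1.756, 0.488)
continuing one RK4 step at a time; state shown every 25 steps (Δt=0.25):
t=0.250: state=(1.793, -0.068)
t=0.500: state=(1.743, -0.292)
t=0.750: state=(1.658, -0.383)
t=1.000: state=(1.554, -0.446)
t=1.250: state=(1.434, -0.514)
t=1.500: state=(1.295, -0.607)
t=1.750: state=(1.127, -0.748)
t=2.000: state=(0.913, -0.984)
t=2.250: state=(0.618, -1.426)
t=2.500: state=(0.164, -2.308)
t=2.750: state=(-0.583, -3.668)
t=3.000: state=(-1.507, -3.091)
t=3.250: state=(-1.963, -0.732)
t=3.500: state=(-2.017, 0.099)
t=3.750: state=(-1.965, 0.277)
t=4.000: state=(-1.888, 0.329)
t=4.250: state=(-1.802, 0.361)
t=4.500: state=(-1.707, 0.394)
t=4.750: state=(-1.604, 0.436)
t=5.000: state=(-1.488, 0.490)
t=5.250: state=(-1.357, 0.567)
t=5.500: state=(-1.202, 0.683)
t=5.750: state=(-1.009, 0.871)
t=6.000: state=(-0.754, 1.207)
t=6.250: state=(-0.379, 1.870)
t=6.500: state=(0.231, 3.111)
t=6.750: state=(1.146, 3.806)
t=6.930: state=(1.714, 2.285)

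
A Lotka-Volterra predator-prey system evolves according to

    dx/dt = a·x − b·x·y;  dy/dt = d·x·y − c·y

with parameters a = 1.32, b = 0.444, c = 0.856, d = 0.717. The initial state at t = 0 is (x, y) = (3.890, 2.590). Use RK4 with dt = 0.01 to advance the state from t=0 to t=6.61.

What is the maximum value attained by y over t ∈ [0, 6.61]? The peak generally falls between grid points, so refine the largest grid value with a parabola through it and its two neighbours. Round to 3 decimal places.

max y = 8.031

t=0.000: state=(3.890, 2.590)
step 1 (dt=0.01): k1=(0.661, 5.007), k2=(0.619, 5.061), k3=(0.618, 5.062), k4=(0.575, 5.116); state += dt/6·(k1+2k2+2k3+k4)
t=0.010: state=(3.896, 2.641)
t=0.020: state=(3.901, 2.692)
t=0.030: state=(3.906, 2.745)
continuing one RK4 step at a time; state shown every 25 steps (Δt=0.25):
t=0.250: state=(3.738, 4.185)
t=0.500: state=(2.924, 6.189)
t=0.750: state=(1.867, 7.668)
t=1.000: state=(1.077, 8.015)
t=1.250: state=(0.629, 7.508)
t=1.500: state=(0.399, 6.631)
t=1.750: state=(0.280, 5.683)
t=2.000: state=(0.218, 4.795)
t=2.250: state=(0.186, 4.013)
t=2.500: state=(0.172, 3.345)
t=2.750: state=(0.171, 2.784)
t=3.000: state=(0.179, 2.319)
t=3.250: state=(0.197, 1.936)
t=3.500: state=(0.225, 1.623)
t=3.750: state=(0.265, 1.369)
t=4.000: state=(0.320, 1.164)
t=4.250: state=(0.395, 1.002)
t=4.500: state=(0.496, 0.876)
t=4.750: state=(0.629, 0.782)
t=5.000: state=(0.805, 0.717)
t=5.250: state=(1.037, 0.682)
t=5.500: state=(1.337, 0.681)
t=5.750: state=(1.722, 0.722)
t=6.000: state=(2.199, 0.827)
t=6.250: state=(2.762, 1.040)
t=6.500: state=(3.353, 1.454)
t=6.610: state=(3.587, 1.740)
largest grid value and its neighbours: y(0.940)=8.02943, y(0.950)=8.03083, y(0.960)=8.03067
parabola through these three points peaks at t≈0.954 with y≈8.03095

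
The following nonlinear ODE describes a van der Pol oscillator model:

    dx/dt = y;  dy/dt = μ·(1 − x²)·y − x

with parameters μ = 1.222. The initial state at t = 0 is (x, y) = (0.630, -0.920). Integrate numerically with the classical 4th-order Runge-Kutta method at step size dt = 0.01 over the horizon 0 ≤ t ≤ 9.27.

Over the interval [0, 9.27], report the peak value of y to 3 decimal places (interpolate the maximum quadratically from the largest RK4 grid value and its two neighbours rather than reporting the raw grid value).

t=0.000: state=(0.630, -0.920)
step 1 (dt=0.01): k1=(-0.920, -1.308), k2=(-0.927, -1.315), k3=(-0.927, -1.315), k4=(-0.933, -1.322); state += dt/6·(k1+2k2+2k3+k4)
t=0.010: state=(0.621, -0.933)
t=0.020: state=(0.611, -0.946)
t=0.030: state=(0.602, -0.960)
continuing one RK4 step at a time; state shown every 50 steps (Δt=0.5):
t=0.500: state=(-0.029, -1.792)
t=1.000: state=(-1.129, -2.272)
t=1.500: state=(-1.828, -0.443)
t=2.000: state=(-1.794, 0.384)
t=2.500: state=(-1.530, 0.650)
t=3.000: state=(-1.139, 0.943)
t=3.500: state=(-0.532, 1.575)
t=4.000: state=(0.553, 2.792)
t=4.500: state=(1.790, 1.422)
t=5.000: state=(1.995, -0.206)
t=5.500: state=(1.795, -0.526)
t=6.000: state=(1.487, -0.711)
t=6.500: state=(1.063, -1.023)
t=7.000: state=(0.397, -1.753)
t=7.500: state=(-0.792, -2.905)
t=8.000: state=(-1.893, -0.975)
t=8.500: state=(-1.976, 0.297)
t=9.000: state=(-1.752, 0.555)
t=9.270: state=(-1.589, 0.651)
largest grid value and its neighbours: y(4.100)=2.90068, y(4.110)=2.90176, y(4.120)=2.90077
parabola through these three points peaks at t≈4.110 with y≈2.90177

max y = 2.902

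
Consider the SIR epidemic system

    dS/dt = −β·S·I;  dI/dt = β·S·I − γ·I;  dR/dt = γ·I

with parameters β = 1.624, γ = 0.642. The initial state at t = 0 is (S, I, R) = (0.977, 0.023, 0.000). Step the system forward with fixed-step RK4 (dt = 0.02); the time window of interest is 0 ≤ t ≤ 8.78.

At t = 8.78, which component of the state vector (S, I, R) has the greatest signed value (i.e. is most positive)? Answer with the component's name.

t=0.000: state=(0.977, 0.023, 0.000)
step 1 (dt=0.02): k1=(-0.036, 0.022, 0.015), k2=(-0.037, 0.022, 0.015), k3=(-0.037, 0.022, 0.015), k4=(-0.037, 0.022, 0.015); state += dt/6·(k1+2k2+2k3+k4)
t=0.020: state=(0.976, 0.023, 0.000)
t=0.040: state=(0.976, 0.024, 0.001)
t=0.060: state=(0.975, 0.024, 0.001)
continuing one RK4 step at a time; state shown every 25 steps (Δt=0.5):
t=0.500: state=(0.954, 0.037, 0.009)
t=1.000: state=(0.919, 0.057, 0.024)
t=1.500: state=(0.868, 0.085, 0.047)
t=2.000: state=(0.798, 0.122, 0.080)
t=2.500: state=(0.711, 0.163, 0.125)
t=3.000: state=(0.613, 0.203, 0.184)
t=3.500: state=(0.513, 0.232, 0.255)
t=4.000: state=(0.422, 0.246, 0.332)
t=4.500: state=(0.346, 0.244, 0.411)
t=5.000: state=(0.285, 0.228, 0.487)
t=5.500: state=(0.239, 0.204, 0.556)
t=6.000: state=(0.205, 0.178, 0.618)
t=6.500: state=(0.179, 0.150, 0.670)
t=7.000: state=(0.160, 0.125, 0.714)
t=7.500: state=(0.146, 0.103, 0.751)
t=8.000: state=(0.136, 0.084, 0.781)
t=8.500: state=(0.127, 0.067, 0.805)
t=8.780: state=(0.124, 0.060, 0.816)
compare at T: S=0.124, I=0.060, R=0.816

largest component: R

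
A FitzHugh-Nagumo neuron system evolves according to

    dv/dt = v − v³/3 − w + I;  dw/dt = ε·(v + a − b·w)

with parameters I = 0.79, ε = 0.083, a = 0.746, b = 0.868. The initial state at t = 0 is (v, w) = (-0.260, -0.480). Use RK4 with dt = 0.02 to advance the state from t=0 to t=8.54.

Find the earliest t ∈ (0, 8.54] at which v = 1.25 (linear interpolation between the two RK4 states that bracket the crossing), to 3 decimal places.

t=0.000: state=(-0.260, -0.480)
step 1 (dt=0.02): k1=(1.016, 0.075), k2=(1.025, 0.076), k3=(1.025, 0.076), k4=(1.034, 0.077); state += dt/6·(k1+2k2+2k3+k4)
t=0.020: state=(-0.240, -0.478)
t=0.040: state=(-0.219, -0.477)
t=0.060: state=(-0.197, -0.475)
continuing one RK4 step at a time; state shown every 25 steps (Δt=0.5):
t=0.500: state=(0.381, -0.431)
t=0.980: state=(1.229, -0.356)
next step: t=1.000: state=(1.264, -0.352) — v has crossed 1.25
linear interpolation between t=0.980 (1.22868) and t=1.000 (1.26358) → t≈0.992

t = 0.992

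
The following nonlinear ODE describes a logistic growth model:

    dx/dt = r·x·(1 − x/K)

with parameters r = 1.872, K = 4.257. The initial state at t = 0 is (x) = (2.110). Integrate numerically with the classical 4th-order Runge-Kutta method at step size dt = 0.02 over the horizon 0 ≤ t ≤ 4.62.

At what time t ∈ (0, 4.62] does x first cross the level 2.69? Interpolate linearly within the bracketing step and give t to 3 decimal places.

t = 0.298

t=0.000: state=(2.110)
step 1 (dt=0.02): k1=(1.992), k2=(1.992), k3=(1.992), k4=(1.992); state += dt/6·(k1+2k2+2k3+k4)
t=0.020: state=(2.150)
t=0.040: state=(2.190)
t=0.060: state=(2.229)
continuing one RK4 step at a time; state shown every 10 steps (Δt=0.2):
t=0.200: state=(2.504)
t=0.280: state=(2.657)
next step: t=0.300: state=(2.694) — x has crossed 2.69
linear interpolation between t=0.280 (2.65658) and t=0.300 (2.69380) → t≈0.298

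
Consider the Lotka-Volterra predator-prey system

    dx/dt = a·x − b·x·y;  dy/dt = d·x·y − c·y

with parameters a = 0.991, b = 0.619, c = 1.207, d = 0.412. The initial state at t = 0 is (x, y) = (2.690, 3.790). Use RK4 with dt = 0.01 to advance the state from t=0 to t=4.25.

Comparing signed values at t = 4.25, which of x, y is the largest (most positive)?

t=0.000: state=(2.690, 3.790)
step 1 (dt=0.01): k1=(-3.645, -0.374), k2=(-3.617, -0.402), k3=(-3.617, -0.402), k4=(-3.589, -0.430); state += dt/6·(k1+2k2+2k3+k4)
t=0.010: state=(2.654, 3.786)
t=0.020: state=(2.618, 3.781)
t=0.030: state=(2.583, 3.776)
continuing one RK4 step at a time; state shown every 20 steps (Δt=0.2):
t=0.200: state=(2.070, 3.617)
t=0.400: state=(1.642, 3.307)
t=0.600: state=(1.360, 2.937)
t=0.800: state=(1.180, 2.560)
t=1.000: state=(1.071, 2.206)
t=1.200: state=(1.014, 1.888)
t=1.400: state=(0.996, 1.610)
t=1.600: state=(1.010, 1.374)
t=1.800: state=(1.052, 1.175)
t=2.000: state=(1.121, 1.009)
t=2.200: state=(1.217, 0.873)
t=2.400: state=(1.341, 0.761)
t=2.600: state=(1.497, 0.672)
t=2.800: state=(1.687, 0.602)
t=3.000: state=(1.916, 0.548)
t=3.200: state=(2.188, 0.510)
t=3.400: state=(2.508, 0.486)
t=3.600: state=(2.882, 0.476)
t=3.800: state=(3.312, 0.483)
t=4.000: state=(3.798, 0.508)
t=4.200: state=(4.336, 0.558)
t=4.250: state=(4.477, 0.575)
compare at T: x=4.477, y=0.575

largest component: x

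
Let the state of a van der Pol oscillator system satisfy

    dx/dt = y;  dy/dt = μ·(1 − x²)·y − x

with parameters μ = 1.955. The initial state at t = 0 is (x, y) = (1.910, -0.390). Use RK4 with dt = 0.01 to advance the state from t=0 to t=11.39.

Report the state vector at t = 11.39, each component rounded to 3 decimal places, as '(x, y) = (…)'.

t=0.000: state=(1.910, -0.390)
step 1 (dt=0.01): k1=(-0.390, 0.109), k2=(-0.389, 0.103), k3=(-0.389, 0.103), k4=(-0.389, 0.096); state += dt/6·(k1+2k2+2k3+k4)
t=0.010: state=(1.906, -0.389)
t=0.020: state=(1.902, -0.388)
t=0.030: state=(1.898, -0.387)
continuing one RK4 step at a time; state shown every 50 steps (Δt=0.5):
t=0.500: state=(1.713, -0.416)
t=1.000: state=(1.483, -0.516)
t=1.500: state=(1.180, -0.724)
t=2.000: state=(0.702, -1.296)
t=2.500: state=(-0.345, -3.220)
t=3.000: state=(-1.875, -1.342)
t=3.500: state=(-1.987, 0.248)
t=4.000: state=(-1.825, 0.370)
t=4.500: state=(-1.621, 0.449)
t=5.000: state=(-1.367, 0.583)
t=5.500: state=(-1.011, 0.889)
t=6.000: state=(-0.376, 1.858)
t=6.500: state=(1.103, 3.703)
t=7.000: state=(2.014, 0.173)
t=7.500: state=(1.925, -0.322)
t=8.000: state=(1.744, -0.400)
t=8.500: state=(1.522, -0.495)
t=9.000: state=(1.235, -0.678)
t=9.500: state=(0.799, -1.154)
t=10.000: state=(-0.108, -2.799)
t=10.500: state=(-1.741, -2.082)
t=11.000: state=(-2.004, 0.192)
t=11.390: state=(-1.892, 0.341)

(x, y) = (-1.892, 0.341)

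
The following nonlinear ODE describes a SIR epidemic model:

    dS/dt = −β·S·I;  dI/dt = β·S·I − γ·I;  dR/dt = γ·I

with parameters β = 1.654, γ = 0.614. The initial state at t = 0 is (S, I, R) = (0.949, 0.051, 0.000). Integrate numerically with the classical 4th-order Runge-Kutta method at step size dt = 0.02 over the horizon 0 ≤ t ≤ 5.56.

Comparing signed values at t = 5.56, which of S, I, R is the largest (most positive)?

largest component: R

t=0.000: state=(0.949, 0.051, 0.000)
step 1 (dt=0.02): k1=(-0.080, 0.049, 0.031), k2=(-0.081, 0.049, 0.032), k3=(-0.081, 0.049, 0.032), k4=(-0.081, 0.050, 0.032); state += dt/6·(k1+2k2+2k3+k4)
t=0.020: state=(0.947, 0.052, 0.001)
t=0.040: state=(0.946, 0.053, 0.001)
t=0.060: state=(0.944, 0.054, 0.002)
continuing one RK4 step at a time; state shown every 10 steps (Δt=0.2):
t=0.200: state=(0.932, 0.062, 0.007)
t=0.400: state=(0.911, 0.074, 0.015)
t=0.600: state=(0.887, 0.088, 0.025)
t=0.800: state=(0.859, 0.104, 0.037)
t=1.000: state=(0.828, 0.121, 0.051)
t=1.200: state=(0.793, 0.140, 0.067)
t=1.400: state=(0.754, 0.160, 0.085)
t=1.600: state=(0.713, 0.181, 0.106)
t=1.800: state=(0.669, 0.201, 0.130)
t=2.000: state=(0.624, 0.220, 0.156)
t=2.200: state=(0.579, 0.238, 0.184)
t=2.400: state=(0.534, 0.253, 0.214)
t=2.600: state=(0.490, 0.265, 0.246)
t=2.800: state=(0.448, 0.273, 0.279)
t=3.000: state=(0.409, 0.279, 0.313)
t=3.200: state=(0.373, 0.280, 0.347)
t=3.400: state=(0.340, 0.279, 0.381)
t=3.600: state=(0.310, 0.275, 0.415)
t=3.800: state=(0.283, 0.268, 0.449)
t=4.000: state=(0.260, 0.259, 0.481)
t=4.200: state=(0.239, 0.249, 0.512)
t=4.400: state=(0.220, 0.238, 0.542)
t=4.600: state=(0.204, 0.225, 0.571)
t=4.800: state=(0.190, 0.213, 0.597)
t=5.000: state=(0.177, 0.200, 0.623)
t=5.200: state=(0.166, 0.187, 0.647)
t=5.400: state=(0.157, 0.175, 0.669)
t=5.560: state=(0.150, 0.165, 0.685)
compare at T: S=0.150, I=0.165, R=0.685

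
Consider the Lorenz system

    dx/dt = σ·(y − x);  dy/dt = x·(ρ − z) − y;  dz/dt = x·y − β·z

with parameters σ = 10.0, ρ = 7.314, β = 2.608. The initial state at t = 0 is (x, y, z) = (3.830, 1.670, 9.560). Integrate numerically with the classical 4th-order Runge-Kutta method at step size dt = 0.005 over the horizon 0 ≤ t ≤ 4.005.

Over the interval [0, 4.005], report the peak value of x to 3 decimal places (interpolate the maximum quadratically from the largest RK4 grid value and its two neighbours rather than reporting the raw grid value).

max x = 5.691

t=0.000: state=(3.830, 1.670, 9.560)
step 1 (dt=0.005): k1=(-21.600, -10.272, -18.536), k2=(-21.317, -9.950, -18.603), k3=(-21.316, -9.952, -18.598), k4=(-21.032, -9.637, -18.657); state += dt/6·(k1+2k2+2k3+k4)
t=0.005: state=(3.723, 1.620, 9.467)
t=0.010: state=(3.620, 1.574, 9.373)
t=0.015: state=(3.519, 1.530, 9.280)
continuing one RK4 step at a time; state shown every 40 steps (Δt=0.2):
t=0.200: state=(1.502, 1.087, 6.110)
t=0.400: state=(1.333, 1.475, 3.886)
t=0.600: state=(1.933, 2.394, 2.794)
t=0.800: state=(3.223, 4.051, 2.982)
t=1.000: state=(5.008, 5.811, 5.136)
t=1.200: state=(5.611, 5.293, 8.029)
t=1.400: state=(4.233, 3.440, 8.056)
t=1.600: state=(3.116, 2.833, 6.446)
t=1.800: state=(3.020, 3.173, 5.208)
t=2.000: state=(3.597, 3.987, 4.942)
t=2.200: state=(4.395, 4.740, 5.732)
t=2.400: state=(4.729, 4.686, 6.870)
t=2.600: state=(4.313, 4.007, 7.148)
t=2.800: state=(3.774, 3.586, 6.574)
t=3.000: state=(3.623, 3.656, 5.946)
t=3.200: state=(3.845, 4.011, 5.756)
t=3.400: state=(4.184, 4.328, 6.059)
t=3.600: state=(4.334, 4.329, 6.511)
t=3.800: state=(4.194, 4.079, 6.665)
t=4.000: state=(3.969, 3.880, 6.464)
t=4.005: state=(3.965, 3.878, 6.457)
largest grid value and its neighbours: x(1.145)=5.68955, x(1.150)=5.69074, x(1.155)=5.69025
parabola through these three points peaks at t≈1.151 with x≈5.69077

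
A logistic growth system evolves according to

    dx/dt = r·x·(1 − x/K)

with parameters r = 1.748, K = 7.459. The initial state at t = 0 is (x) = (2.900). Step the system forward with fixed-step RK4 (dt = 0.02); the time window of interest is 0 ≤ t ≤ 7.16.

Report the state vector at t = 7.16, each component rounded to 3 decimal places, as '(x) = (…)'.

(x) = (7.459)

t=0.000: state=(2.900)
step 1 (dt=0.02): k1=(3.098), k2=(3.110), k3=(3.110), k4=(3.122); state += dt/6·(k1+2k2+2k3+k4)
t=0.020: state=(2.962)
t=0.040: state=(3.025)
t=0.060: state=(3.088)
continuing one RK4 step at a time; state shown every 25 steps (Δt=0.5):
t=0.500: state=(4.504)
t=1.000: state=(5.856)
t=1.500: state=(6.694)
t=2.000: state=(7.120)
t=2.500: state=(7.314)
t=3.000: state=(7.398)
t=3.500: state=(7.433)
t=4.000: state=(7.448)
t=4.500: state=(7.455)
t=5.000: state=(7.457)
t=5.500: state=(7.458)
t=6.000: state=(7.459)
t=6.500: state=(7.459)
t=7.000: state=(7.459)
t=7.160: state=(7.459)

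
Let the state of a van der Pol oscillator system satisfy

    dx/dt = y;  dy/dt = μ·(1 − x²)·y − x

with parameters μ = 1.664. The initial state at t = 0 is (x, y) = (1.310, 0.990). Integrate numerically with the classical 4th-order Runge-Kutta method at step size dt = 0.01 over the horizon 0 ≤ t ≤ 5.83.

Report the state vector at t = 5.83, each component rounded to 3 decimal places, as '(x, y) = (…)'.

t=0.000: state=(1.310, 0.990)
step 1 (dt=0.01): k1=(0.990, -2.490), k2=(0.978, -2.501), k3=(0.977, -2.501), k4=(0.965, -2.511); state += dt/6·(k1+2k2+2k3+k4)
t=0.010: state=(1.320, 0.965)
t=0.020: state=(1.329, 0.940)
t=0.030: state=(1.339, 0.914)
continuing one RK4 step at a time; state shown every 20 steps (Δt=0.2):
t=0.200: state=(1.457, 0.487)
t=0.400: state=(1.512, 0.080)
t=0.600: state=(1.498, -0.194)
t=0.800: state=(1.440, -0.376)
t=1.000: state=(1.351, -0.515)
t=1.200: state=(1.235, -0.644)
t=1.400: state=(1.092, -0.793)
t=1.600: state=(0.914, -0.991)
t=1.800: state=(0.689, -1.285)
t=2.000: state=(0.389, -1.744)
t=2.200: state=(-0.025, -2.440)
t=2.400: state=(-0.593, -3.211)
t=2.600: state=(-1.254, -3.147)
t=2.800: state=(-1.757, -1.763)
t=3.000: state=(-1.971, -0.502)
t=3.200: state=(-2.006, 0.067)
t=3.400: state=(-1.968, 0.279)
t=3.600: state=(-1.902, 0.366)
t=3.800: state=(-1.824, 0.416)
t=4.000: state=(-1.736, 0.457)
t=4.200: state=(-1.641, 0.500)
t=4.400: state=(-1.536, 0.552)
t=4.600: state=(-1.419, 0.618)
t=4.800: state=(-1.287, 0.706)
t=5.000: state=(-1.134, 0.829)
t=5.200: state=(-0.952, 1.011)
t=5.400: state=(-0.723, 1.291)
t=5.600: state=(-0.424, 1.738)
t=5.800: state=(-0.012, 2.428)
t=5.830: state=(0.063, 2.551)

(x, y) = (0.063, 2.551)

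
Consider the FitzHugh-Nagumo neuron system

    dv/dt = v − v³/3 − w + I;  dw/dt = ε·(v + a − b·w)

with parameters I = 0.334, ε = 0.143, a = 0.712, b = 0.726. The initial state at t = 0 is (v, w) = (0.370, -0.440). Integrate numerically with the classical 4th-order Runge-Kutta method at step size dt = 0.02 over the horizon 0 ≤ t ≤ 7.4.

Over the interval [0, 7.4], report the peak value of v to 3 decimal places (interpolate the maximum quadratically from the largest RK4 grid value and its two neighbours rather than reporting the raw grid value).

max v = 1.822

t=0.000: state=(0.370, -0.440)
step 1 (dt=0.02): k1=(1.127, 0.200), k2=(1.135, 0.202), k3=(1.135, 0.202), k4=(1.142, 0.203); state += dt/6·(k1+2k2+2k3+k4)
t=0.020: state=(0.393, -0.436)
t=0.040: state=(0.416, -0.432)
t=0.060: state=(0.439, -0.428)
continuing one RK4 step at a time; state shown every 25 steps (Δt=0.5):
t=0.500: state=(1.004, -0.321)
t=1.000: state=(1.559, -0.164)
t=1.500: state=(1.791, 0.013)
t=2.000: state=(1.819, 0.188)
t=2.500: state=(1.777, 0.354)
t=3.000: state=(1.714, 0.507)
t=3.500: state=(1.642, 0.648)
t=4.000: state=(1.566, 0.776)
t=4.500: state=(1.485, 0.893)
t=5.000: state=(1.399, 0.998)
t=5.500: state=(1.307, 1.091)
t=6.000: state=(1.204, 1.173)
t=6.500: state=(1.088, 1.244)
t=7.000: state=(0.950, 1.301)
t=7.400: state=(0.817, 1.338)
largest grid value and its neighbours: v(1.840)=1.82187, v(1.860)=1.82195, v(1.880)=1.82188
parabola through these three points peaks at t≈1.861 with v≈1.82195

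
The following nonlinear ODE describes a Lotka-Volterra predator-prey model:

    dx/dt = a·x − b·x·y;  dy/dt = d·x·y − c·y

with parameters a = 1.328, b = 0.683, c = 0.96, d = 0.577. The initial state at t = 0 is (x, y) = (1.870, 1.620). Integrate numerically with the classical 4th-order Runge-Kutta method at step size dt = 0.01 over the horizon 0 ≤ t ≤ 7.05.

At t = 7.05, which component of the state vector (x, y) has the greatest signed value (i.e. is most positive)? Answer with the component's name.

largest component: y

t=0.000: state=(1.870, 1.620)
step 1 (dt=0.01): k1=(0.414, 0.193), k2=(0.414, 0.195), k3=(0.413, 0.195), k4=(0.413, 0.197); state += dt/6·(k1+2k2+2k3+k4)
t=0.010: state=(1.874, 1.622)
t=0.020: state=(1.878, 1.624)
t=0.030: state=(1.882, 1.626)
continuing one RK4 step at a time; state shown every 25 steps (Δt=0.25):
t=0.250: state=(1.967, 1.681)
t=0.500: state=(2.043, 1.766)
t=0.750: state=(2.088, 1.873)
t=1.000: state=(2.092, 1.992)
t=1.250: state=(2.054, 2.114)
t=1.500: state=(1.975, 2.225)
t=1.750: state=(1.869, 2.310)
t=2.000: state=(1.747, 2.359)
t=2.250: state=(1.626, 2.366)
t=2.500: state=(1.516, 2.334)
t=2.750: state=(1.426, 2.270)
t=3.000: state=(1.358, 2.182)
t=3.250: state=(1.315, 2.081)
t=3.500: state=(1.297, 1.976)
t=3.750: state=(1.301, 1.874)
t=4.000: state=(1.328, 1.781)
t=4.250: state=(1.375, 1.702)
t=4.500: state=(1.441, 1.640)
t=4.750: state=(1.523, 1.598)
t=5.000: state=(1.620, 1.576)
t=5.250: state=(1.725, 1.578)
t=5.500: state=(1.833, 1.605)
t=5.750: state=(1.935, 1.657)
t=6.000: state=(2.019, 1.734)
t=6.250: state=(2.076, 1.833)
t=6.500: state=(2.096, 1.949)
t=6.750: state=(2.072, 2.072)
t=7.000: state=(2.007, 2.189)
t=7.050: state=(1.989, 2.210)
compare at T: x=1.989, y=2.210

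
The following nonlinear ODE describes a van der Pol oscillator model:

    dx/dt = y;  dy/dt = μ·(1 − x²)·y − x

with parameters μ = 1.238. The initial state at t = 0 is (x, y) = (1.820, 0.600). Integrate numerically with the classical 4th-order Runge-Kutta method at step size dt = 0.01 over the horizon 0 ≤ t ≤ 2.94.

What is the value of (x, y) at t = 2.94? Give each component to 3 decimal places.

(x, y) = (-1.554, -2.176)

t=0.000: state=(1.820, 0.600)
step 1 (dt=0.01): k1=(0.600, -3.538), k2=(0.582, -3.498), k3=(0.583, -3.498), k4=(0.565, -3.458); state += dt/6·(k1+2k2+2k3+k4)
t=0.010: state=(1.826, 0.565)
t=0.020: state=(1.831, 0.531)
t=0.030: state=(1.836, 0.497)
continuing one RK4 step at a time; state shown every 10 steps (Δt=0.1):
t=0.100: state=(1.864, 0.286)
t=0.200: state=(1.880, 0.049)
t=0.300: state=(1.876, -0.126)
t=0.400: state=(1.856, -0.253)
t=0.500: state=(1.826, -0.348)
t=0.600: state=(1.787, -0.420)
t=0.700: state=(1.742, -0.479)
t=0.800: state=(1.692, -0.529)
t=0.900: state=(1.637, -0.575)
t=1.000: state=(1.577, -0.618)
t=1.100: state=(1.513, -0.663)
t=1.200: state=(1.444, -0.710)
t=1.300: state=(1.371, -0.761)
t=1.400: state=(1.292, -0.819)
t=1.500: state=(1.207, -0.885)
t=1.600: state=(1.115, -0.961)
t=1.700: state=(1.014, -1.051)
t=1.800: state=(0.904, -1.158)
t=1.900: state=(0.782, -1.286)
t=2.000: state=(0.646, -1.440)
t=2.100: state=(0.493, -1.625)
t=2.200: state=(0.320, -1.844)
t=2.300: state=(0.123, -2.097)
t=2.400: state=(-0.101, -2.374)
t=2.500: state=(-0.352, -2.645)
t=2.600: state=(-0.627, -2.853)
t=2.700: state=(-0.918, -2.918)
t=2.800: state=(-1.204, -2.766)
t=2.900: state=(-1.463, -2.381)
t=2.940: state=(-1.554, -2.176)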